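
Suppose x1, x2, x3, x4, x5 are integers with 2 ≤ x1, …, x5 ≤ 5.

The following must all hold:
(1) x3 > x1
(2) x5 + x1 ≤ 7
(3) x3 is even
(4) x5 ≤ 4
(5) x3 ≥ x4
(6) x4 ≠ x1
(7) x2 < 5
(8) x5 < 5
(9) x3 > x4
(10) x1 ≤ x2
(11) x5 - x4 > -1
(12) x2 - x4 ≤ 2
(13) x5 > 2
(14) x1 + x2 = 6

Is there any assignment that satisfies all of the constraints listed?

Take x1 = 3, x2 = 3, x3 = 4, x4 = 2, x5 = 3. Then constraint 2: x5 + x1 = 6; constraint 11: x5 - x4 = 1, and every other listed constraint is also met.

Satisfiable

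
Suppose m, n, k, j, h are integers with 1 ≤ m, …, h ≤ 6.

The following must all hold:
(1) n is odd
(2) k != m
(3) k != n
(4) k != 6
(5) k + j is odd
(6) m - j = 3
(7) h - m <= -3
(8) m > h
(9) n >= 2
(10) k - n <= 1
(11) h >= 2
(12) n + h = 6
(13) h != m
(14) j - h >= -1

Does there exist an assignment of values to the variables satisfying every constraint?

Satisfiable

The assignment m = 6, n = 3, k = 2, j = 3, h = 3 works:
  constraint 6 holds since m - j = 3.
  constraint 7 holds since h - m = -3.
The rest check out directly.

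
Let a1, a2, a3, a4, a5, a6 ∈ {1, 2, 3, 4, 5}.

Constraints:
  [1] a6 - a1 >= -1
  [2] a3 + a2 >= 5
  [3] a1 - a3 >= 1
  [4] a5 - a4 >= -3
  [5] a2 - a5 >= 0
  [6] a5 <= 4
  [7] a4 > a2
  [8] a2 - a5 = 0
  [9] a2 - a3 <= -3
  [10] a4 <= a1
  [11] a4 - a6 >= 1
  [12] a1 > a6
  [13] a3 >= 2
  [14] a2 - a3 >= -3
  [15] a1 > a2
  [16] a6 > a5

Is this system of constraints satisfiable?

Unsatisfiable

Constraints 1, 3, 4, 5, 9, and 11 give a2 − a5 ≥ 0, a5 − a4 ≥ -3, a4 − a6 ≥ 1, a6 − a1 ≥ -1, a1 − a3 ≥ 1, a3 − a2 ≥ 3.
Adding all 6 inequalities: the left sides telescope to 0, and the right sides sum to 0 + (-3) + 1 + (-1) + 1 + 3 = 1. So 0 ≥ 1, which is false.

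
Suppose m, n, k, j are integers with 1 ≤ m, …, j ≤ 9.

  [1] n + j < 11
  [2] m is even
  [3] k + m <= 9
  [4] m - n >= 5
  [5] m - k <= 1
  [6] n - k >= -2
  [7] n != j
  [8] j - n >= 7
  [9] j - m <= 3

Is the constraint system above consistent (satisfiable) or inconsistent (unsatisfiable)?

Unsatisfiable

Constraints 5, 6, 8, and 9 give k − m ≥ -1, m − j ≥ -3, j − n ≥ 7, n − k ≥ -2.
Adding all 4 inequalities: the left sides telescope to 0, and the right sides sum to (-1) + (-3) + 7 + (-2) = 1. So 0 ≥ 1, which is false.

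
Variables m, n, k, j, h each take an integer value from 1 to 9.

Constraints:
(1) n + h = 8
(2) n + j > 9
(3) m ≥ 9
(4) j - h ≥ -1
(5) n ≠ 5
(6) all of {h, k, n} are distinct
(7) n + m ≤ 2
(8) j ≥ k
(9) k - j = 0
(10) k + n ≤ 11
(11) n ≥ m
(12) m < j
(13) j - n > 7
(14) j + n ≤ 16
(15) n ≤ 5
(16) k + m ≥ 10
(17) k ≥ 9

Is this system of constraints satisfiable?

From constraints 8 and 17: j ≥ k ≥ 9. From constraints 3 and 11: n ≥ m ≥ 9. Hence j + n ≥ 18. But constraint 14 requires j + n ≤ 16, and 16 < 18. Contradiction.

Unsatisfiable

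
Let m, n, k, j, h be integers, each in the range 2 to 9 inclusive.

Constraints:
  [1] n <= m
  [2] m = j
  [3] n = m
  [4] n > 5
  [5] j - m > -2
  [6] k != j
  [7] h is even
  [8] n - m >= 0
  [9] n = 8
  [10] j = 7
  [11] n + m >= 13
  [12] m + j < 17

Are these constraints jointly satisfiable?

Unsatisfiable

Constraint 9 fixes n = 8 and constraint 10 fixes j = 7. Constraints 2 and 3 give n = m = j, so n = j. But 8 ≠ 7 — contradiction.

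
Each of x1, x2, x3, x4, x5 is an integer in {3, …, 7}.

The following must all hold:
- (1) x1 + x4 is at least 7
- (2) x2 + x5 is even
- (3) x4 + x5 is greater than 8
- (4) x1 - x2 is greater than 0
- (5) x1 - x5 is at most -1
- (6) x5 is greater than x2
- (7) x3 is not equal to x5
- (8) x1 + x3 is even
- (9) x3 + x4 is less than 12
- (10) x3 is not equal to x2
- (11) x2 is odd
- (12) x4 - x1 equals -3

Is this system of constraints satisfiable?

Satisfiable

Take x1 = 6, x2 = 3, x3 = 6, x4 = 3, x5 = 7. Then constraint 1: x1 + x4 = 9; constraint 3: x4 + x5 = 10; constraint 4: x1 - x2 = 3, and every other listed constraint is also met.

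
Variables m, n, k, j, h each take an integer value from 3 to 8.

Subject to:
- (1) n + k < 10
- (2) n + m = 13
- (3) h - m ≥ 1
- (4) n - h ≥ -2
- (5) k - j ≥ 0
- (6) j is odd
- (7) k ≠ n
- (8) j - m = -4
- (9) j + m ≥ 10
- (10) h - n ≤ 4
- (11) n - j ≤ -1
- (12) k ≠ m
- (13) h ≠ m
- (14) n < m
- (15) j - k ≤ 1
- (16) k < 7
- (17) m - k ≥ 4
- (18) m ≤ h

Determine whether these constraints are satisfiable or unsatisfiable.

Unsatisfiable

Constraints 3, 5, 10, 11, and 17 give n − h ≥ -4, h − m ≥ 1, m − k ≥ 4, k − j ≥ 0, j − n ≥ 1.
Adding all 5 inequalities: the left sides telescope to 0, and the right sides sum to (-4) + 1 + 4 + 0 + 1 = 2. So 0 ≥ 2, which is false.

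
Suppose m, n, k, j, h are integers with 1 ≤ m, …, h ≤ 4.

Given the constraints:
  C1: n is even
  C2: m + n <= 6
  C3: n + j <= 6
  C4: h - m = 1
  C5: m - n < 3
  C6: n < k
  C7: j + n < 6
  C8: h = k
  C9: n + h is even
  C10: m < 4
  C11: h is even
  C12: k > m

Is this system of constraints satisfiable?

Satisfiable

Try m = 3, n = 2, k = 4, j = 2, h = 4.
Check constraint 2: m + n = 5; constraint 3: n + j = 4; constraint 4: h - m = 1. The remaining constraints are straightforward to verify.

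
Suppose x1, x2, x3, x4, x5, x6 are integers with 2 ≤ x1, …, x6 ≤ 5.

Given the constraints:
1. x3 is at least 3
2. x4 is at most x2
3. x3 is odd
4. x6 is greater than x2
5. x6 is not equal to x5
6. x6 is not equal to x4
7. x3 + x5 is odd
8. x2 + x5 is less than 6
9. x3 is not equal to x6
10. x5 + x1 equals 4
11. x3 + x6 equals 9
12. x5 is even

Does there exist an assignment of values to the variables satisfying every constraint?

One satisfying assignment is x1 = 2, x2 = 3, x3 = 5, x4 = 3, x5 = 2, x6 = 4.
For the less obvious constraints — constraint 8: x2 + x5 = 5; constraint 10: x5 + x1 = 4; constraint 11: x3 + x6 = 9 — and the others hold by inspection.

Satisfiable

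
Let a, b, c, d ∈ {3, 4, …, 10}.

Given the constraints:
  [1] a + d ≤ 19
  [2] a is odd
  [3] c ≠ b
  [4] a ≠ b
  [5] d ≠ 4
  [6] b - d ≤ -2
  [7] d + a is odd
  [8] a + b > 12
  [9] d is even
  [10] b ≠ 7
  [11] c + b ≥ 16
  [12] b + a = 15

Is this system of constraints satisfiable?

Satisfiable

One satisfying assignment is a = 9, b = 6, c = 10, d = 8.
For the less obvious constraints — constraint 1: a + d = 17; constraint 6: b - d = -2 — and the others hold by inspection.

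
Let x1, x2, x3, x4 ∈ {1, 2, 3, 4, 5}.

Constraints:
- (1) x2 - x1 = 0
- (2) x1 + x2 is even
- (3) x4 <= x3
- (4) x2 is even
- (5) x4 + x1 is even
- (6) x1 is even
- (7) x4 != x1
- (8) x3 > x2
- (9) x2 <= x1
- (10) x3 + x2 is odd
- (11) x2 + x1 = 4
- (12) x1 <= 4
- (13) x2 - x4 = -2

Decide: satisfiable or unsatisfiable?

Take x1 = 2, x2 = 2, x3 = 5, x4 = 4. Then constraint 1: x2 - x1 = 0; constraint 11: x2 + x1 = 4, and every other listed constraint is also met.

Satisfiable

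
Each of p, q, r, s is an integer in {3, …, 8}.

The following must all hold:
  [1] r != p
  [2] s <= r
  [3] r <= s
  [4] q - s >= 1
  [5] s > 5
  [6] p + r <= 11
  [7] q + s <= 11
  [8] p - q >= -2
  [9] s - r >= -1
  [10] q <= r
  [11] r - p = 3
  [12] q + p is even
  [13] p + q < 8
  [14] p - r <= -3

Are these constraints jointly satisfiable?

Unsatisfiable

Constraints 4, 8, 9, and 14 give r − p ≥ 3, p − q ≥ -2, q − s ≥ 1, s − r ≥ -1.
Adding all 4 inequalities: the left sides telescope to 0, and the right sides sum to 3 + (-2) + 1 + (-1) = 1. So 0 ≥ 1, which is false.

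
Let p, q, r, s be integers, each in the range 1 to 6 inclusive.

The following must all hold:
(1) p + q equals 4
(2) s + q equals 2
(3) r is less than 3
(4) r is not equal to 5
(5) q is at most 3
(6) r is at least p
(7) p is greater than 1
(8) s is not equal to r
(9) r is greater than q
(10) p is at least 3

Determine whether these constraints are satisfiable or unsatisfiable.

Unsatisfiable

From constraints 6 and 10: r ≥ p and p ≥ 3, so r ≥ 3. From constraint 3: r ≤ 2. But 2 < 3, so no value of r works.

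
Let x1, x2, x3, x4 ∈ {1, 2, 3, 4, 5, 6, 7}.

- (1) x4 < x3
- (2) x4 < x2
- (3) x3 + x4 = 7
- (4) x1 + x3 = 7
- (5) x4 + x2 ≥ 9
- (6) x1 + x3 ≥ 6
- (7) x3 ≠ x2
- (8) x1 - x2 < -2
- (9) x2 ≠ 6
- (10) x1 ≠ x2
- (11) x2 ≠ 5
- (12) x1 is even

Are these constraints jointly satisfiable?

Satisfiable

One satisfying assignment is x1 = 2, x2 = 7, x3 = 5, x4 = 2.
For the less obvious constraints — constraint 3: x3 + x4 = 7; constraint 4: x1 + x3 = 7 — and the others hold by inspection.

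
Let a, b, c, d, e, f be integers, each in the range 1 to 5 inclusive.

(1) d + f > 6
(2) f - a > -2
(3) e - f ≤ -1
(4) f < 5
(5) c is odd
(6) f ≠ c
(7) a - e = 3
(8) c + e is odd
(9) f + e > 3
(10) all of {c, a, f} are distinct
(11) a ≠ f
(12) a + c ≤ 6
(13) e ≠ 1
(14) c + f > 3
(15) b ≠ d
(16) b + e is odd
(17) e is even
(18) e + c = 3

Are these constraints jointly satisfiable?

Setting (a, b, c, d, e, f) = (5, 1, 1, 3, 2, 4) satisfies everything: constraint 1: d + f = 7; constraint 2: f - a = -1, and the others follow.

Satisfiable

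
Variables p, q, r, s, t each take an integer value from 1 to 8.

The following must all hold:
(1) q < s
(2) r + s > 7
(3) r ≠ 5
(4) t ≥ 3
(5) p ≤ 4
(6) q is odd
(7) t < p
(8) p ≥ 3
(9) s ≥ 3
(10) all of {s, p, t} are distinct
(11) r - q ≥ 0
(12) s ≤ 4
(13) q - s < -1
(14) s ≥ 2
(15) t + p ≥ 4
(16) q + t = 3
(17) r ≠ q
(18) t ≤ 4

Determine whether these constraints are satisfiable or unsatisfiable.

Constraints 4, 5, 8, 9, 12, and 18 confine each of s, p, t to the 2 values {3, 4}.
Constraint 10 requires all 3 of them to be distinct, but only 2 values are available — impossible by the pigeonhole principle.

Unsatisfiable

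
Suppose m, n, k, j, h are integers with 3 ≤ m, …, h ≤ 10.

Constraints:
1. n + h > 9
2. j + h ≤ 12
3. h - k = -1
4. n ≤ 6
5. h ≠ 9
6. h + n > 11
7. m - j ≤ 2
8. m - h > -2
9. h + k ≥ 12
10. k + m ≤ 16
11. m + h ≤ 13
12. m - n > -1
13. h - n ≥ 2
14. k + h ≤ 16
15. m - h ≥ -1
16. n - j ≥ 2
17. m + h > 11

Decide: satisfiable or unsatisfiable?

Unsatisfiable

Constraints 7, 13, 15, and 16 give m − h ≥ -1, h − n ≥ 2, n − j ≥ 2, j − m ≥ -2.
Adding all 4 inequalities: the left sides telescope to 0, and the right sides sum to (-1) + 2 + 2 + (-2) = 1. So 0 ≥ 1, which is false.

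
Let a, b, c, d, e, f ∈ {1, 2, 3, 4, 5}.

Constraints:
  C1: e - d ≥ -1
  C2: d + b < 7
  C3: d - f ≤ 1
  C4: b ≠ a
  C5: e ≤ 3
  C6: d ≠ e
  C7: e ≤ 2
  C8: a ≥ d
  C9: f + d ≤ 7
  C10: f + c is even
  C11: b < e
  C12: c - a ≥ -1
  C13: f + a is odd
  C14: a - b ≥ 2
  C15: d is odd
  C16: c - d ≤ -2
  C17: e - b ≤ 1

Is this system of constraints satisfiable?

Constraints 1, 12, 14, 16, and 17 give c − a ≥ -1, a − b ≥ 2, b − e ≥ -1, e − d ≥ -1, d − c ≥ 2.
Adding all 5 inequalities: the left sides telescope to 0, and the right sides sum to (-1) + 2 + (-1) + (-1) + 2 = 1. So 0 ≥ 1, which is false.

Unsatisfiable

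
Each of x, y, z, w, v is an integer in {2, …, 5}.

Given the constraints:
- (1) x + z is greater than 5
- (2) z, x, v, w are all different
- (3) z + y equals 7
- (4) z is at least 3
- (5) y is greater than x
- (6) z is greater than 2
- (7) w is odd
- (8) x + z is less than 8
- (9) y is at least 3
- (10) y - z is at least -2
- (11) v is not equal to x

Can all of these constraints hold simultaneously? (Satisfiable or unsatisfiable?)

Satisfiable

The assignment x = 2, y = 3, z = 4, w = 3, v = 5 works:
  constraint 1 holds since x + z = 6.
  constraint 3 holds since z + y = 7.
  constraint 8 holds since x + z = 6.
The rest check out directly.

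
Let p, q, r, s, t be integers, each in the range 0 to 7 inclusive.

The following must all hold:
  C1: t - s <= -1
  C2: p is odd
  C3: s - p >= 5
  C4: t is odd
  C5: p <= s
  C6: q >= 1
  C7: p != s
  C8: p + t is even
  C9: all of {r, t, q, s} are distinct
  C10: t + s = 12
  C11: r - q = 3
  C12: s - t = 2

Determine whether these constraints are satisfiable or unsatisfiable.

Try p = 1, q = 1, r = 4, s = 7, t = 5.
Check constraint 1: t - s = -2; constraint 3: s - p = 6; constraint 10: t + s = 12. The remaining constraints are straightforward to verify.

Satisfiable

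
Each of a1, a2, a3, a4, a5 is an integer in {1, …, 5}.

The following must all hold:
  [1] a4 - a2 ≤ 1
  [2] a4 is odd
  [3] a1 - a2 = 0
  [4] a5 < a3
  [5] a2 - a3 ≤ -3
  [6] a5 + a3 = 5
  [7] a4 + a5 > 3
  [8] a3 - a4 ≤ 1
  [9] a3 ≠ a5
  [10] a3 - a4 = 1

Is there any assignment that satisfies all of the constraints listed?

Unsatisfiable

Constraints 1, 5, and 8 give a4 − a3 ≥ -1, a3 − a2 ≥ 3, a2 − a4 ≥ -1.
Adding all 3 inequalities: the left sides telescope to 0, and the right sides sum to (-1) + 3 + (-1) = 1. So 0 ≥ 1, which is false.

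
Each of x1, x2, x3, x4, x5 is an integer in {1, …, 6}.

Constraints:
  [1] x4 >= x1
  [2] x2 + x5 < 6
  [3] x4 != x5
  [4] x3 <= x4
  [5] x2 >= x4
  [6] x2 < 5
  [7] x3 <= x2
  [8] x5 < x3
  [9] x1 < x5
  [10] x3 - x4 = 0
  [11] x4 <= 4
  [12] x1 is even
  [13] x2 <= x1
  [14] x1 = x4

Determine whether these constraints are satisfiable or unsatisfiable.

Constraints 7, 8, 9, and 13 give x1 < x5, x5 < x3, x3 ≤ x2, x2 ≤ x1. Chaining: x1 < x5 < x3 ≤ x2 ≤ x1, which forces x1 < x1 — impossible.

Unsatisfiable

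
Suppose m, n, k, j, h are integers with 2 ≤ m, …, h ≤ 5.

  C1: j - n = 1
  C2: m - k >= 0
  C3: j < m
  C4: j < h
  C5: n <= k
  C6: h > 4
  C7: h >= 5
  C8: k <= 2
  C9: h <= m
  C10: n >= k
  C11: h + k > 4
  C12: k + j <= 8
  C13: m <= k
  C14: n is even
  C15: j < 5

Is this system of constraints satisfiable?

Unsatisfiable

From constraints 7 and 9: m ≥ h and h ≥ 5, so m ≥ 5. From constraints 8 and 13: m ≤ k and k ≤ 2, so m ≤ 2. But 2 < 5, so no value of m works.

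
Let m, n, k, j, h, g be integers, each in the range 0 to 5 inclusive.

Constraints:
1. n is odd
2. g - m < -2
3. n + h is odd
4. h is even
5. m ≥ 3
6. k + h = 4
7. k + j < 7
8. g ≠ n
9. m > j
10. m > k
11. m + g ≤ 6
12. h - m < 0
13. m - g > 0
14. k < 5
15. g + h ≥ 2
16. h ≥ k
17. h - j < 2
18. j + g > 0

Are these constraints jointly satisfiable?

Satisfiable

The assignment m = 3, n = 1, k = 2, j = 2, h = 2, g = 0 works:
  constraint 2 holds since g - m = -3.
  constraint 6 holds since k + h = 4.
The rest check out directly.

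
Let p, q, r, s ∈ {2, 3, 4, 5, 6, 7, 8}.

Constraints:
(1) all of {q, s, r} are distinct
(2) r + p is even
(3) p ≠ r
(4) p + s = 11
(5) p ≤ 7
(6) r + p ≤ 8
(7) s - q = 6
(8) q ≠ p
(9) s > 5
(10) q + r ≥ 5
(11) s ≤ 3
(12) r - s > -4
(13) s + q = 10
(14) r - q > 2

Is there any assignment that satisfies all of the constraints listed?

Unsatisfiable

From constraint 5: p ≤ 7. From constraint 11: s ≤ 3. Hence p + s ≤ 10. But constraint 4 requires p + s = 11, and 11 > 10. Contradiction.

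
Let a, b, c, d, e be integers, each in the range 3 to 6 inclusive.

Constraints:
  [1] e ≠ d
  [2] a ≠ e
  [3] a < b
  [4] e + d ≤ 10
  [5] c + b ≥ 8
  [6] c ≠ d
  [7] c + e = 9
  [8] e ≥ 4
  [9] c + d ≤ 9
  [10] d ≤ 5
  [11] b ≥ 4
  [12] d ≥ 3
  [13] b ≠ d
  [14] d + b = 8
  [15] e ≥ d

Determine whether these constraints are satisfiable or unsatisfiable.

Take a = 3, b = 5, c = 4, d = 3, e = 5. Then constraint 4: e + d = 8; constraint 5: c + b = 9, and every other listed constraint is also met.

Satisfiable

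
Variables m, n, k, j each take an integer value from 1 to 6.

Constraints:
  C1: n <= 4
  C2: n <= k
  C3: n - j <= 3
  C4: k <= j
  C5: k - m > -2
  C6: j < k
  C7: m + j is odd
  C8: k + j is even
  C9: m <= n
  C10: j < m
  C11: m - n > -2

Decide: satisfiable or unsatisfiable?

Unsatisfiable

Constraints 2, 4, 9, and 10 give m ≤ n, n ≤ k, k ≤ j, j < m. Chaining: m ≤ n ≤ k ≤ j < m, which forces m < m — impossible.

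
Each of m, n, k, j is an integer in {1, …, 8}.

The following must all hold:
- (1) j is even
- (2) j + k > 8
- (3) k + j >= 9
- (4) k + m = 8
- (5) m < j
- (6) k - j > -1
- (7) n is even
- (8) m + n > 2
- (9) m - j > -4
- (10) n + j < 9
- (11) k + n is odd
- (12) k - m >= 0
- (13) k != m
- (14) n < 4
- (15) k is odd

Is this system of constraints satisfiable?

Setting (m, n, k, j) = (3, 2, 5, 4) satisfies everything: constraint 2: j + k = 9; constraint 3: k + j = 9, and the others follow.

Satisfiable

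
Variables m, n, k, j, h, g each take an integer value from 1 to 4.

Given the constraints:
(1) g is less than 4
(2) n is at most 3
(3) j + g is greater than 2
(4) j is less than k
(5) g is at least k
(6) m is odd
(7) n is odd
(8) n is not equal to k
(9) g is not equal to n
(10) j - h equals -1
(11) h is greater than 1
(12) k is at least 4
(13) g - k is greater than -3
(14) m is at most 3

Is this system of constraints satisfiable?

From constraints 5 and 12: g ≥ k and k ≥ 4, so g ≥ 4. From constraint 1: g ≤ 3. But 3 < 4, so no value of g works.

Unsatisfiable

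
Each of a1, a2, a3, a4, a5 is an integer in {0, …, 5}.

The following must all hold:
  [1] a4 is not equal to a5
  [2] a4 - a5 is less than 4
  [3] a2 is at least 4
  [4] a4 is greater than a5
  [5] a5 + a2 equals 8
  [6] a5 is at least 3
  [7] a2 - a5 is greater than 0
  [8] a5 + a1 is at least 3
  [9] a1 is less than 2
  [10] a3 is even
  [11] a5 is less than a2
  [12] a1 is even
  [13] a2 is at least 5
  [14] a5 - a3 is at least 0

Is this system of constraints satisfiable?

Satisfiable

Take a1 = 0, a2 = 5, a3 = 0, a4 = 4, a5 = 3. Then constraint 2: a4 - a5 = 1; constraint 5: a5 + a2 = 8; constraint 7: a2 - a5 = 2, and every other listed constraint is also met.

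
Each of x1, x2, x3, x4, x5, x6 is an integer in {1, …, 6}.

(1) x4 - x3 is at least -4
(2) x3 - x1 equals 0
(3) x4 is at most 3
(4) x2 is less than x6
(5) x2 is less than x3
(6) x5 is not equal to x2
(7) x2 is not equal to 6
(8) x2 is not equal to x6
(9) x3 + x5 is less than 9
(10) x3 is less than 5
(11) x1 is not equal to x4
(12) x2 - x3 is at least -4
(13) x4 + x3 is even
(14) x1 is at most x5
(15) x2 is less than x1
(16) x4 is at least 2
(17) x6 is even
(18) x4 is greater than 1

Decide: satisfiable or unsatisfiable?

Satisfiable

One satisfying assignment is x1 = 4, x2 = 3, x3 = 4, x4 = 2, x5 = 4, x6 = 6.
For the less obvious constraints — constraint 1: x4 - x3 = -2; constraint 2: x3 - x1 = 0 — and the others hold by inspection.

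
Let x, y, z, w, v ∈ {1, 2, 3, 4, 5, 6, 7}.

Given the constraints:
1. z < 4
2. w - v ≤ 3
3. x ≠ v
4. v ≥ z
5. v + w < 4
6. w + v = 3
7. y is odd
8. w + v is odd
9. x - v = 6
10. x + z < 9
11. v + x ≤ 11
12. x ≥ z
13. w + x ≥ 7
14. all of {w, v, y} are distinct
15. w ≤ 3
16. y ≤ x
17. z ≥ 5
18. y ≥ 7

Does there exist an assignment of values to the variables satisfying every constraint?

From constraints 4 and 17: v ≥ z ≥ 5. From constraints 16 and 18: x ≥ y ≥ 7. Hence v + x ≥ 12. But constraint 11 requires v + x ≤ 11, and 11 < 12. Contradiction.

Unsatisfiable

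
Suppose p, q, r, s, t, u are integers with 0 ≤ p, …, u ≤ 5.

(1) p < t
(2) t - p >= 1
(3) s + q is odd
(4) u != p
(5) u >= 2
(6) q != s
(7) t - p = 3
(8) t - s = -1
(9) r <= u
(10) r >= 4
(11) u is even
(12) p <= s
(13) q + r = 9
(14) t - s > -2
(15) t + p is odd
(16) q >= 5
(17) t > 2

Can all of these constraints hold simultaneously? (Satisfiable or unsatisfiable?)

Satisfiable

Setting (p, q, r, s, t, u) = (0, 5, 4, 4, 3, 4) satisfies everything: constraint 2: t - p = 3; constraint 7: t - p = 3, and the others follow.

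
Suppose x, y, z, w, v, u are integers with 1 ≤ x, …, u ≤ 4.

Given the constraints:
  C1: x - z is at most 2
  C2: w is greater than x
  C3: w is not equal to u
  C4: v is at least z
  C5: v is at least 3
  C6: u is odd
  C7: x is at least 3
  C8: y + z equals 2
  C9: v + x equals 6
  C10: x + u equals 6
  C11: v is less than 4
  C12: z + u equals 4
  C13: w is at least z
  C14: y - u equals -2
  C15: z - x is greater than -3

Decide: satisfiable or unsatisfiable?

Take x = 3, y = 1, z = 1, w = 4, v = 3, u = 3. Then constraint 1: x - z = 2; constraint 8: y + z = 2; constraint 9: v + x = 6, and every other listed constraint is also met.

Satisfiable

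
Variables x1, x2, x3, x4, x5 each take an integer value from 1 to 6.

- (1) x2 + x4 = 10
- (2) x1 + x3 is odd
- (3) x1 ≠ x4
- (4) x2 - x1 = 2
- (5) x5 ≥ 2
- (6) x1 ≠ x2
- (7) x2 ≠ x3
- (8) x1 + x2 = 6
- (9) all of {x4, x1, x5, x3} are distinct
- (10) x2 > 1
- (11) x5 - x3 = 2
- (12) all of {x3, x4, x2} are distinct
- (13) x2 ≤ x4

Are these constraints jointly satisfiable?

Setting (x1, x2, x3, x4, x5) = (2, 4, 3, 6, 5) satisfies everything: constraint 1: x2 + x4 = 10; constraint 4: x2 - x1 = 2; constraint 8: x1 + x2 = 6, and the others follow.

Satisfiable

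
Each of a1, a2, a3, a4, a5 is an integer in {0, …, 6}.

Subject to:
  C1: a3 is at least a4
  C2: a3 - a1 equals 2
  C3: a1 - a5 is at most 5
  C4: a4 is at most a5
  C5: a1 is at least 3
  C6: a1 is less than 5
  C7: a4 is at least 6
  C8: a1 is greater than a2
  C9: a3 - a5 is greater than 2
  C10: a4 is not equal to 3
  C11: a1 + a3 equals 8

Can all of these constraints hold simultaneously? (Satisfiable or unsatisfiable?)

Unsatisfiable

From constraint 5: a1 ≥ 3. From constraints 1 and 7: a3 ≥ a4 ≥ 6. Hence a1 + a3 ≥ 9. But constraint 11 requires a1 + a3 = 8, and 8 < 9. Contradiction.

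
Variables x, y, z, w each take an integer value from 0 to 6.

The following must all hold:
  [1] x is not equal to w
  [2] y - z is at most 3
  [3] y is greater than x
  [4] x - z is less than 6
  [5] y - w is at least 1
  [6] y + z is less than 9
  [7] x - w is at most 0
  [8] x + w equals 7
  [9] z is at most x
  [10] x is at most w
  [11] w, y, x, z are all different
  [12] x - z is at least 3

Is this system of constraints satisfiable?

Unsatisfiable

Constraints 2, 5, 7, and 12 give z − y ≥ -3, y − w ≥ 1, w − x ≥ 0, x − z ≥ 3.
Adding all 4 inequalities: the left sides telescope to 0, and the right sides sum to (-3) + 1 + 0 + 3 = 1. So 0 ≥ 1, which is false.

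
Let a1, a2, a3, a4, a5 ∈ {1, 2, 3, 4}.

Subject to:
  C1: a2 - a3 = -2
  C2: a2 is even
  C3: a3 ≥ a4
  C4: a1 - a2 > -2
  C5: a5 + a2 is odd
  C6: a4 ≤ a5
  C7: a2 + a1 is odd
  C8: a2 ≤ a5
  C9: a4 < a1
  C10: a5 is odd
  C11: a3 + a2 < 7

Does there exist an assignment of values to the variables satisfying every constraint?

Satisfiable

Take a1 = 3, a2 = 2, a3 = 4, a4 = 2, a5 = 3. Then constraint 1: a2 - a3 = -2; constraint 4: a1 - a2 = 1, and every other listed constraint is also met.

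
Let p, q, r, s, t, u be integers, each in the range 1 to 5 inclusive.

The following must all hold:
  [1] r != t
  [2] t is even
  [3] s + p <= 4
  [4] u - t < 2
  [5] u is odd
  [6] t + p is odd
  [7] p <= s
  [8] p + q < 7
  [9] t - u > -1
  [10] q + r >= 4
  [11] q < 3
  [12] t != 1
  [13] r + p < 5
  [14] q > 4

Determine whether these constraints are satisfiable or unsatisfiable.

From constraint 14: q ≥ 5. From constraint 11: q ≤ 2. But 2 < 5, so no value of q works.

Unsatisfiable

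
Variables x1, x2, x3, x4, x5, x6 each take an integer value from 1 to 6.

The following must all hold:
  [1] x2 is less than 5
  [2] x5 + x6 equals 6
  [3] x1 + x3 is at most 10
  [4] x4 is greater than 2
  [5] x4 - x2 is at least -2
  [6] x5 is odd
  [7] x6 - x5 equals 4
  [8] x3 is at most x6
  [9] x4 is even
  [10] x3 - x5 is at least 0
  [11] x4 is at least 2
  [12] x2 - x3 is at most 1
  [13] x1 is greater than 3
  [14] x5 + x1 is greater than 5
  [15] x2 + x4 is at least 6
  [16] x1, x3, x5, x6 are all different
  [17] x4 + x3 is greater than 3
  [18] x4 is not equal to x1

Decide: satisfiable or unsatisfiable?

Satisfiable

One satisfying assignment is x1 = 6, x2 = 3, x3 = 2, x4 = 4, x5 = 1, x6 = 5.
For the less obvious constraints — constraint 2: x5 + x6 = 6; constraint 3: x1 + x3 = 8; constraint 5: x4 - x2 = 1 — and the others hold by inspection.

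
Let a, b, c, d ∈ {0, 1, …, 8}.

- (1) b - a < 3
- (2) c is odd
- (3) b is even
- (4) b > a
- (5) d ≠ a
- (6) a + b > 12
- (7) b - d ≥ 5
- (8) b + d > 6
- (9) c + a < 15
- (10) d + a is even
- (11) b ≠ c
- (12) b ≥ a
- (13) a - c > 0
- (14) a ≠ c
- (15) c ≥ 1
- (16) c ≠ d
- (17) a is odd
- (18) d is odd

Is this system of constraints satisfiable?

Take a = 7, b = 8, c = 5, d = 1. Then constraint 1: b - a = 1; constraint 6: a + b = 15, and every other listed constraint is also met.

Satisfiable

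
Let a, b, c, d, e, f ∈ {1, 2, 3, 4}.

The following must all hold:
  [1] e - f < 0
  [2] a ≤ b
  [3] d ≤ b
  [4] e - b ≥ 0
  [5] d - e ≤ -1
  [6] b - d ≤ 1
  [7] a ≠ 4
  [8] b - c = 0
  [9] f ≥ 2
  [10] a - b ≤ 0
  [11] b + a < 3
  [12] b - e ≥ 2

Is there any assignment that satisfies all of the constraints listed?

Constraints 5, 6, and 12 give b − e ≥ 2, e − d ≥ 1, d − b ≥ -1.
Adding all 3 inequalities: the left sides telescope to 0, and the right sides sum to 2 + 1 + (-1) = 2. So 0 ≥ 2, which is false.

Unsatisfiable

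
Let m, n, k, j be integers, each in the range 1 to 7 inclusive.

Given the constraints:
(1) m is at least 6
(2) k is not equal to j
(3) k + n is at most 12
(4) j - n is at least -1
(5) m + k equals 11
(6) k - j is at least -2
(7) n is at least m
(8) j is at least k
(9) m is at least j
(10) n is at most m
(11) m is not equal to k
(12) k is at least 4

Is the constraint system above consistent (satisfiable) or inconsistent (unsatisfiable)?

Satisfiable

Setting (m, n, k, j) = (7, 7, 4, 6) satisfies everything: constraint 3: k + n = 11; constraint 4: j - n = -1; constraint 5: m + k = 11, and the others follow.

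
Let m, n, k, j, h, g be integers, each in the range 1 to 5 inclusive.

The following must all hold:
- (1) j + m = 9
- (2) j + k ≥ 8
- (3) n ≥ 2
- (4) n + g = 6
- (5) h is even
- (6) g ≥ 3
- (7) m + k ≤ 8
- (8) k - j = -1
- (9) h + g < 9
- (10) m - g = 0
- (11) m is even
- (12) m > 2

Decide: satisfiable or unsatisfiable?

Try m = 4, n = 2, k = 4, j = 5, h = 4, g = 4.
Check constraint 1: j + m = 9; constraint 2: j + k = 9. The remaining constraints are straightforward to verify.

Satisfiable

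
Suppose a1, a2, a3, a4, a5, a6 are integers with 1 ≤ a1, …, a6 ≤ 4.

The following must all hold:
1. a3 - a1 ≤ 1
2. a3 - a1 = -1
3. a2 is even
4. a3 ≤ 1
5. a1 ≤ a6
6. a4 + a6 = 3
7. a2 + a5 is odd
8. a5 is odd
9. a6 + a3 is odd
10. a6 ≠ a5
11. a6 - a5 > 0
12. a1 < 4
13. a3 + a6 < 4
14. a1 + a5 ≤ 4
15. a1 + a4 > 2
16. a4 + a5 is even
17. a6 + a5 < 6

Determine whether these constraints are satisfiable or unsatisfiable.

Satisfiable

One satisfying assignment is a1 = 2, a2 = 4, a3 = 1, a4 = 1, a5 = 1, a6 = 2.
For the less obvious constraints — constraint 1: a3 - a1 = -1; constraint 2: a3 - a1 = -1; constraint 6: a4 + a6 = 3 — and the others hold by inspection.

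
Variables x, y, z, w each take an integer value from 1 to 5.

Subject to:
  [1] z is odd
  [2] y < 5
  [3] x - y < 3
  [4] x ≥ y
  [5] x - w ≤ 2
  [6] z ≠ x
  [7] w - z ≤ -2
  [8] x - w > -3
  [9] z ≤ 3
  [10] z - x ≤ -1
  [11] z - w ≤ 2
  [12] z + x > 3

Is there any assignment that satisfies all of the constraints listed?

Unsatisfiable

Constraints 5, 7, and 10 give x − z ≥ 1, z − w ≥ 2, w − x ≥ -2.
Adding all 3 inequalities: the left sides telescope to 0, and the right sides sum to 1 + 2 + (-2) = 1. So 0 ≥ 1, which is false.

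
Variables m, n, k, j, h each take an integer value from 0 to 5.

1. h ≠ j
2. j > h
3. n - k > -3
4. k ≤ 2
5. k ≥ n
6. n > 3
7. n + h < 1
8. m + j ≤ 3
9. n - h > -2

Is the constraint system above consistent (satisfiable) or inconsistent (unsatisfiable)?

Unsatisfiable

From constraint 6: n ≥ 4. From constraints 4 and 5: n ≤ k and k ≤ 2, so n ≤ 2. But 2 < 4, so no value of n works.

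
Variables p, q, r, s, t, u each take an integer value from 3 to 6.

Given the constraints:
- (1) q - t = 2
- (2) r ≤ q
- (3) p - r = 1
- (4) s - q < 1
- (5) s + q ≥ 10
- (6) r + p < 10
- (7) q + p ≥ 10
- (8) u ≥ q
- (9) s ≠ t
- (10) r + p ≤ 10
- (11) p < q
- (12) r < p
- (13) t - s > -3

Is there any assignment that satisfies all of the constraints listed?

Try p = 4, q = 6, r = 3, s = 6, t = 4, u = 6.
Check constraint 1: q - t = 2; constraint 3: p - r = 1; constraint 4: s - q = 0. The remaining constraints are straightforward to verify.

Satisfiable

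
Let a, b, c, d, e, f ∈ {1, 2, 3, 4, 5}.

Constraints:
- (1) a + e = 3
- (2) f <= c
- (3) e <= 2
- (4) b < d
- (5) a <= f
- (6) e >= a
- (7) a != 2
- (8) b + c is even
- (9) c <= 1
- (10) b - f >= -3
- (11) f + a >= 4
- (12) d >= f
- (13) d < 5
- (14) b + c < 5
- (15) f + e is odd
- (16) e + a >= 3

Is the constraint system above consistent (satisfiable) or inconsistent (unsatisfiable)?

From constraints 2 and 9: f ≤ c ≤ 1. From constraints 3 and 6: a ≤ e ≤ 2. Hence f + a ≤ 3. But constraint 11 requires f + a ≥ 4, and 4 > 3. Contradiction.

Unsatisfiable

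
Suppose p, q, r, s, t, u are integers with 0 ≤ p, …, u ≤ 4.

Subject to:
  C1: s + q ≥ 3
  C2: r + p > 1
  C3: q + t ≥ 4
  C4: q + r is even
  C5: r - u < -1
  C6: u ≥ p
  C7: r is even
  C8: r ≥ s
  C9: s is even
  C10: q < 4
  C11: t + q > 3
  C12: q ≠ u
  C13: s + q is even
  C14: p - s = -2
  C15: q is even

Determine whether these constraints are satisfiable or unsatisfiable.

Satisfiable

Take p = 0, q = 2, r = 2, s = 2, t = 2, u = 4. Then constraint 1: s + q = 4; constraint 2: r + p = 2, and every other listed constraint is also met.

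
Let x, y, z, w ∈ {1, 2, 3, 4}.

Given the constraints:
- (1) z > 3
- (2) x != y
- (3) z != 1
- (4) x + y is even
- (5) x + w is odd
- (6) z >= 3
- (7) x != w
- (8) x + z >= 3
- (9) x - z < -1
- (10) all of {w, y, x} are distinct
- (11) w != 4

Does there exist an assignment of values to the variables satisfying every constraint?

Satisfiable

Setting (x, y, z, w) = (2, 4, 4, 1) satisfies everything: constraint 8: x + z = 6; constraint 9: x - z = -2; constraint 10: values 1, 4, 2 are distinct, and the others follow.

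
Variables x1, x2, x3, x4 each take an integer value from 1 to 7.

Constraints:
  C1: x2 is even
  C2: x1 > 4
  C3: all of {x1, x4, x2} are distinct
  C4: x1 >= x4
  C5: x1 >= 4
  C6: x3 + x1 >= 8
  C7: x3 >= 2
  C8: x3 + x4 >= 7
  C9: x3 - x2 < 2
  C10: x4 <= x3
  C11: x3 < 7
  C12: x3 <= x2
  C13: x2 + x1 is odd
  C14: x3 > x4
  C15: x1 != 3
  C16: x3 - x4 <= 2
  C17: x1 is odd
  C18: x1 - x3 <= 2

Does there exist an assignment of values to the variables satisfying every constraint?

One satisfying assignment is x1 = 5, x2 = 6, x3 = 5, x4 = 4.
For the less obvious constraints — constraint 6: x3 + x1 = 10; constraint 8: x3 + x4 = 9; constraint 9: x3 - x2 = -1 — and the others hold by inspection.

Satisfiable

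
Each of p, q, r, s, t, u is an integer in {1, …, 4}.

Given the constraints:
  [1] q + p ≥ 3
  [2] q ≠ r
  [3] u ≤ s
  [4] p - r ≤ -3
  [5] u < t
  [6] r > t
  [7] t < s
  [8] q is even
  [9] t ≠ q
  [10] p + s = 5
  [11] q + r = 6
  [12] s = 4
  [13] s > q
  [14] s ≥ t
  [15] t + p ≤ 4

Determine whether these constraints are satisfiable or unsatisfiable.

Satisfiable

The assignment p = 1, q = 2, r = 4, s = 4, t = 3, u = 1 works:
  constraint 1 holds since q + p = 3.
  constraint 4 holds since p - r = -3.
  constraint 10 holds since p + s = 5.
The rest check out directly.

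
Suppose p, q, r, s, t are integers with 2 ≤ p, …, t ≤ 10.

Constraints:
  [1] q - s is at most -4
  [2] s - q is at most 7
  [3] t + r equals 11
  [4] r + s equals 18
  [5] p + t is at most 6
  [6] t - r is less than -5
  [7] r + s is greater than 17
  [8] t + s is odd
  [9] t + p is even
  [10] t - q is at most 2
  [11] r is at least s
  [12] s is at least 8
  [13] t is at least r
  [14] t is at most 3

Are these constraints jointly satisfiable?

From constraints 11 and 12: r ≥ s and s ≥ 8, so r ≥ 8. From constraints 13 and 14: r ≤ t and t ≤ 3, so r ≤ 3. But 3 < 8, so no value of r works.

Unsatisfiable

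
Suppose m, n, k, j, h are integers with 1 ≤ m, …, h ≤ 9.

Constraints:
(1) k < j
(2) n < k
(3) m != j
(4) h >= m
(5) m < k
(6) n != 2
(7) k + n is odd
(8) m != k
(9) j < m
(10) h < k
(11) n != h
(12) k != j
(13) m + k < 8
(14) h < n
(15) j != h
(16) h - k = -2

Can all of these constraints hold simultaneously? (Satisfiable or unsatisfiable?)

Unsatisfiable

Constraints 1, 2, 4, 9, and 14 give m ≤ h, h < n, n < k, k < j, j < m. Chaining: m ≤ h < n < k < j < m, which forces m < m — impossible.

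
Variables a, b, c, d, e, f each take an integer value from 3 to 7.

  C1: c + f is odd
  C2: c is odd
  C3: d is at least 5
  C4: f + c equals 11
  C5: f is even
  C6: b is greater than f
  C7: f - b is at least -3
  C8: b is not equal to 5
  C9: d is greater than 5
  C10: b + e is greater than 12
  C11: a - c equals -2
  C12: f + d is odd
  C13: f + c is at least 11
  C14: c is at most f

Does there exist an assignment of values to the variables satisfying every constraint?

Satisfiable

The assignment a = 3, b = 7, c = 5, d = 7, e = 6, f = 6 works:
  constraint 4 holds since f + c = 11.
  constraint 7 holds since f - b = -1.
The rest check out directly.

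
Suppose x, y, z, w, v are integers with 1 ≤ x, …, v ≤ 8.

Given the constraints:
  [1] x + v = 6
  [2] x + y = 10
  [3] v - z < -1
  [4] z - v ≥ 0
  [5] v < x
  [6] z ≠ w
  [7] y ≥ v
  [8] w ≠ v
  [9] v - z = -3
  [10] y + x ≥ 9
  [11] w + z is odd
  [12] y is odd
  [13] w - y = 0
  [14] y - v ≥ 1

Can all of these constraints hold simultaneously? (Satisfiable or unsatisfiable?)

Satisfiable

Setting (x, y, z, w, v) = (5, 5, 4, 5, 1) satisfies everything: constraint 1: x + v = 6; constraint 2: x + y = 10, and the others follow.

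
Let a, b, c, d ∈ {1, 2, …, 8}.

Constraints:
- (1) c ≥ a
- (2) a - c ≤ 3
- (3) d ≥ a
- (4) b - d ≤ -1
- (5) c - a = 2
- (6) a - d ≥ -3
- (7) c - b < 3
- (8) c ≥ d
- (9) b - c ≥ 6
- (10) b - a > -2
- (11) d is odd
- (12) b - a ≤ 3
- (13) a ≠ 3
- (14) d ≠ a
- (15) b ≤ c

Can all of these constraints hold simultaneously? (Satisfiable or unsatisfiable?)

Constraints 2, 4, 6, and 9 give b − c ≥ 6, c − a ≥ -3, a − d ≥ -3, d − b ≥ 1.
Adding all 4 inequalities: the left sides telescope to 0, and the right sides sum to 6 + (-3) + (-3) + 1 = 1. So 0 ≥ 1, which is false.

Unsatisfiable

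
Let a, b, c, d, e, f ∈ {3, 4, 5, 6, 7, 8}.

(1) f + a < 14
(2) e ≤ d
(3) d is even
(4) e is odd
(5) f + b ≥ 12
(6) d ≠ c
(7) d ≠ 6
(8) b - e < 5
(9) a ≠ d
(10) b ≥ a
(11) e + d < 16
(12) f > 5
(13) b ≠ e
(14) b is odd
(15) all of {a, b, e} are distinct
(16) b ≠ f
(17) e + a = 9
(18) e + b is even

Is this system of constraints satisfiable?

Try a = 4, b = 7, c = 5, d = 8, e = 5, f = 8.
Check constraint 1: f + a = 12; constraint 5: f + b = 15. The remaining constraints are straightforward to verify.

Satisfiable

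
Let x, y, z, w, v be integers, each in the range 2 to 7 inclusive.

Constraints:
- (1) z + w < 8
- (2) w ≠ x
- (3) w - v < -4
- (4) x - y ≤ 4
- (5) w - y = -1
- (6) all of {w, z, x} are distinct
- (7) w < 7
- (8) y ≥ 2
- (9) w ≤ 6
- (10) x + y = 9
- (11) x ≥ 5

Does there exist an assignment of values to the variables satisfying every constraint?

Satisfiable

Take x = 6, y = 3, z = 4, w = 2, v = 7. Then constraint 1: z + w = 6; constraint 3: w - v = -5; constraint 4: x - y = 3, and every other listed constraint is also met.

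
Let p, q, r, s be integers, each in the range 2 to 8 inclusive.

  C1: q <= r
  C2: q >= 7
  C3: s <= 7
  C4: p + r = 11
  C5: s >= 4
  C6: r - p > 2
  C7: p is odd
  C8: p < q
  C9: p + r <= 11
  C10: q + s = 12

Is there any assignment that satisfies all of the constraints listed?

Try p = 3, q = 8, r = 8, s = 4.
Check constraint 4: p + r = 11; constraint 6: r - p = 5; constraint 9: p + r = 11. The remaining constraints are straightforward to verify.

Satisfiable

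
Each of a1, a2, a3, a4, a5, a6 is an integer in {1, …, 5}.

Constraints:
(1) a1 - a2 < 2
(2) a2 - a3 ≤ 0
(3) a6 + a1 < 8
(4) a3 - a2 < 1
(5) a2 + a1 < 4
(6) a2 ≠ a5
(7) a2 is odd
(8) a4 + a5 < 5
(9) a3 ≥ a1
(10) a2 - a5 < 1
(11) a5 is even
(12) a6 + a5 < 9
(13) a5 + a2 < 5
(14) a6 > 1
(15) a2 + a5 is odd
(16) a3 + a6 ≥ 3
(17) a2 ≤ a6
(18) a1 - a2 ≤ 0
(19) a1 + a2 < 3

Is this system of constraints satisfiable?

Try a1 = 1, a2 = 1, a3 = 1, a4 = 1, a5 = 2, a6 = 4.
Check constraint 1: a1 - a2 = 0; constraint 2: a2 - a3 = 0; constraint 3: a6 + a1 = 5. The remaining constraints are straightforward to verify.

Satisfiable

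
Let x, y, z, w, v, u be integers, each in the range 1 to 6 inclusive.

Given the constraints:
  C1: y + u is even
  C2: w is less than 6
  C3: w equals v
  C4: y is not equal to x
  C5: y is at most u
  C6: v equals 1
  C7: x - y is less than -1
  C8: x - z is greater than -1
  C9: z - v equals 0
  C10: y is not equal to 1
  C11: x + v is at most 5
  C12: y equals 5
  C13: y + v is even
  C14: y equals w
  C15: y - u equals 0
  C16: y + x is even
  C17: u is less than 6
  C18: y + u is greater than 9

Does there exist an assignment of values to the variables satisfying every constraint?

Constraint 12 fixes y = 5 and constraint 6 fixes v = 1. Constraints 3 and 14 give y = w = v, so y = v. But 5 ≠ 1 — contradiction.

Unsatisfiable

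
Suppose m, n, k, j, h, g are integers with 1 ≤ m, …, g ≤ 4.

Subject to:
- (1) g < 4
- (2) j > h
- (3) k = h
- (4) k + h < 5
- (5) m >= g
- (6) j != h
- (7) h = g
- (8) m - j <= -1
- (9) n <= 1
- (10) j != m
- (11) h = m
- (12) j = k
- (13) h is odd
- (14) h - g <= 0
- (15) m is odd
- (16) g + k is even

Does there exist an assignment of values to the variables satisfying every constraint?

Unsatisfiable

From constraints 3, 11, and 12, j = k = h = m, so j = m. But constraint 10 says j ≠ m. Contradiction.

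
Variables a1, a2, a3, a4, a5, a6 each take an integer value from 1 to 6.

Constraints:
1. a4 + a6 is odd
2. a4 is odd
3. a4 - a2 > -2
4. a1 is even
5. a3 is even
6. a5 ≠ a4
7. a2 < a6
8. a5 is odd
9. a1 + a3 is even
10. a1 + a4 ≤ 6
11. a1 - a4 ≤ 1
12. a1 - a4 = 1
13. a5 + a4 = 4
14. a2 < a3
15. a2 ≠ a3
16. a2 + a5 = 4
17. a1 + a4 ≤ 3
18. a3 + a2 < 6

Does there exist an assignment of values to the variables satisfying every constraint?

Take a1 = 2, a2 = 1, a3 = 2, a4 = 1, a5 = 3, a6 = 2. Then constraint 3: a4 - a2 = 0; constraint 10: a1 + a4 = 3, and every other listed constraint is also met.

Satisfiable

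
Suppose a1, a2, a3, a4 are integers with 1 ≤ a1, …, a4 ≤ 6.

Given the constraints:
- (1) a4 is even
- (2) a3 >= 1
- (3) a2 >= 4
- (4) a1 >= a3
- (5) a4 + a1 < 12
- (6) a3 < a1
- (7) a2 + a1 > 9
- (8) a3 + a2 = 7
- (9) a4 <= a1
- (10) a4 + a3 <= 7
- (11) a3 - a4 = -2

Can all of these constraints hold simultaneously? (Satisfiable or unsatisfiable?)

Satisfiable

Setting (a1, a2, a3, a4) = (5, 5, 2, 4) satisfies everything: constraint 5: a4 + a1 = 9; constraint 7: a2 + a1 = 10; constraint 8: a3 + a2 = 7, and the others follow.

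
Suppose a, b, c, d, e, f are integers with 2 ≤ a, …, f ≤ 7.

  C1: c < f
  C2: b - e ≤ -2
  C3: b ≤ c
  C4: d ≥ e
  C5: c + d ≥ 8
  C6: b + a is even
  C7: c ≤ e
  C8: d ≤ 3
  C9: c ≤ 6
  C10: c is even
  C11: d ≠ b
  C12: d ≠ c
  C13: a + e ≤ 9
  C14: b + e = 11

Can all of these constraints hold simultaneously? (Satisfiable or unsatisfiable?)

Unsatisfiable

From constraints 3 and 9: b ≤ c ≤ 6. From constraints 4 and 8: e ≤ d ≤ 3. Hence b + e ≤ 9. But constraint 14 requires b + e = 11, and 11 > 9. Contradiction.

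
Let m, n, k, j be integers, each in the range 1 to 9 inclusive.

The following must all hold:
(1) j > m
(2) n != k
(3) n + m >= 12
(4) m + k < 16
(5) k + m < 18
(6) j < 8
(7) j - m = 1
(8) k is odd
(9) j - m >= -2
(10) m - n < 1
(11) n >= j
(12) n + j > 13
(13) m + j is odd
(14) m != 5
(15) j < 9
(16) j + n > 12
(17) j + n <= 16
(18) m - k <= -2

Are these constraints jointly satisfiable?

Satisfiable

Take m = 6, n = 7, k = 9, j = 7. Then constraint 3: n + m = 13; constraint 4: m + k = 15; constraint 5: k + m = 15, and every other listed constraint is also met.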